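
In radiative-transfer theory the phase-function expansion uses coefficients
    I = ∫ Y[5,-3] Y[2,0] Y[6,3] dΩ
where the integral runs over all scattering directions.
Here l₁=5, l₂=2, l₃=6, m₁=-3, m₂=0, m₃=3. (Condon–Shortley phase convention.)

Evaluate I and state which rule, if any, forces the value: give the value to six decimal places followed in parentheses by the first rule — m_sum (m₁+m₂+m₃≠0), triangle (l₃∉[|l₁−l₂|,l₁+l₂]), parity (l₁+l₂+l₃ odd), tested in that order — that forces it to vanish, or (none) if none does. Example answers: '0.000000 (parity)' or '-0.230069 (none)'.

0.000000 (parity)

L=13 odd ⇒ parity kills the (l;000) factor ⇒ I = 0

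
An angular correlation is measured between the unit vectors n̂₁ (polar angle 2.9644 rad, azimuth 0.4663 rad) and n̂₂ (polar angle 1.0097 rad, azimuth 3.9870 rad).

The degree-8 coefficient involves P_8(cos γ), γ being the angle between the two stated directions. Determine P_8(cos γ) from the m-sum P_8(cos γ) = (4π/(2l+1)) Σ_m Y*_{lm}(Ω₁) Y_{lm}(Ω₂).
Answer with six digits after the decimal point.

0.313600

Term-by-term m-sum for l=8 (normalisation 4π/17 = 0.739198):
  m=-8: Y*=-0.000000-0.000000i  Y=+0.120725-0.062862i  product -0.000000-0.000000i
  m=-7: Y*=+0.000011+0.000001i  Y=-0.319588-0.122244i  product -0.000003-0.000002i
  m=-6: Y*=-0.000144+0.000052i  Y=+0.158640+0.421393i  product -0.000045-0.000052i
  m=-5: Y*=+0.001083-0.001138i  Y=+0.109536-0.207678i  product -0.000118-0.000350i
  m=-4: Y*=-0.003490+0.011510i  Y=+0.194293-0.047554i  product -0.000131+0.002402i
  m=-3: Y*=-0.011616-0.066909i  Y=-0.286500-0.198273i  product -0.009938+0.021472i
  m=-2: Y*=+0.160026+0.215743i  Y=-0.003472-0.028789i  product +0.005655-0.005356i
  m=-1: Y*=-0.581691-0.292776i  Y=-0.230228+0.259661i  product +0.209944-0.083637i
  m=+0: Y*=+0.592308-0.000000i  Y=+0.022815+0.000000i  product +0.013513+0.000000i
  m=+1: Y*=+0.581691-0.292776i  Y=+0.230228+0.259661i  product +0.209944+0.083637i
  m=+2: Y*=+0.160026-0.215743i  Y=-0.003472+0.028789i  product +0.005655+0.005356i
  m=+3: Y*=+0.011616-0.066909i  Y=+0.286500-0.198273i  product -0.009938-0.021472i
  m=+4: Y*=-0.003490-0.011510i  Y=+0.194293+0.047554i  product -0.000131-0.002402i
  m=+5: Y*=-0.001083-0.001138i  Y=-0.109536-0.207678i  product -0.000118+0.000350i
  m=+6: Y*=-0.000144-0.000052i  Y=+0.158640-0.421393i  product -0.000045+0.000052i
  m=+7: Y*=-0.000011+0.000001i  Y=+0.319588-0.122244i  product -0.000003+0.000002i
  m=+8: Y*=-0.000000+0.000000i  Y=+0.120725+0.062862i  product -0.000000+0.000000i
Σ over m = +0.424244+0.000000i; ×(4π/17) → +0.313600+0.000000i. Real part: 0.313600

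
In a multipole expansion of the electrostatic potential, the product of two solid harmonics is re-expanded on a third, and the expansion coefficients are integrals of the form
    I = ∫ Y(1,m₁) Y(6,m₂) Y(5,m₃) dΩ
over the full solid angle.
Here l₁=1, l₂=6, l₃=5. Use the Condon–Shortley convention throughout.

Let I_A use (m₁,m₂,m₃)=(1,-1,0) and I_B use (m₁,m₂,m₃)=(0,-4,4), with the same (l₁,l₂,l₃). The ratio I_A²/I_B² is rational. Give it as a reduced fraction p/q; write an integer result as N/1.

21/20

Shared (l₁,l₂,l₃)=(1,6,5): N and (l;000)² cancel in I_A²/I_B².
A: Δ = 2!·0!·10!/13! = 1/858; Racah Σ t=0..0: t=0:+1/28800 = 1/28800; ⇒ 3j(1 6 5; 1 -1 0)² = 7/286, sgn -1
B: Δ = 2!·0!·10!/13! = 1/858; Racah Σ t=1..1: t=1:−1/362880 = -1/362880; ⇒ 3j(1 6 5; 0 -4 4)² = 10/429, sgn +1
I_A²/I_B² = (7/286)/(10/429) = 21/20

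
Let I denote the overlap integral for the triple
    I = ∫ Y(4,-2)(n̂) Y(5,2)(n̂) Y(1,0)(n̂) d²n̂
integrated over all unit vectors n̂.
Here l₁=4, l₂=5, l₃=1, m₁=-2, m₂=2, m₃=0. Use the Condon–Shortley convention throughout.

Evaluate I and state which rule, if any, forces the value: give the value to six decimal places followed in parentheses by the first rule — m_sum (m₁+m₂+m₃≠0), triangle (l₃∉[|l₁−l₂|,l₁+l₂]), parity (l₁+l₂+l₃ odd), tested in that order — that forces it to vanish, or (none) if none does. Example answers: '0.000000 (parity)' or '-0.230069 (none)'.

Rules hold: Σm=0, L=10 even, 1≤1≤9.
N = 9·11·3 = 297
Δ = 8!·0!·2!/11! = 1/495
Racah Σ t=4..4: t=4:+1/576 = 1/576
⇒ 3j(4 5 1; 0 0 0)² = 5/99, sgn -1
Racah Σ t=6..6: t=6:+1/1440 = 1/1440
⇒ 3j(4 5 1; -2 2 0)² = 7/165, sgn -1
4πI² = N·(3j₀)²·(3jₘ)² = 7/11
I = +1·√(0.636364/4π) = 0.22503380
No selection rule forces the value: the integral is nonzero (none).

0.225034 (none)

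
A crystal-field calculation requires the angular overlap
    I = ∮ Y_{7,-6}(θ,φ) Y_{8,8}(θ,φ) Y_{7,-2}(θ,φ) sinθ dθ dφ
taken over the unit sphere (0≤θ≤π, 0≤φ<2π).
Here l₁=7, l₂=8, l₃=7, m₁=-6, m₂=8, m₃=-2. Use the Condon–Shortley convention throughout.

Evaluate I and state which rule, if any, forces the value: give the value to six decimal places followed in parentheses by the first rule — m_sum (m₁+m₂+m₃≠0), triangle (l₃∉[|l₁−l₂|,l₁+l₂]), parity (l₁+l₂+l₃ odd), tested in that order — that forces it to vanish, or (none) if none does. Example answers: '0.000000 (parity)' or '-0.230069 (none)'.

0.111397 (none)

Rules hold: Σm=0, L=22 even, 1≤7≤15.
N = 15·17·15 = 3825
Δ = 8!·6!·8!/23! = 1/22086194130
Racah Σ t=1..7: t=1:−1/18289152000 t=2:+1/248832000 t=3:−1/24883200 t=4:+1/11943936 t=5:−1/24883200 t=6:+1/248832000 t=7:−1/18289152000 = 11/975421440
⇒ 3j(7 8 7; 0 0 0)² = 1750/289731, sgn -1
Racah Σ t=8..8: t=8:+1/195084288000 = 1/195084288000
⇒ 3j(7 8 7; -6 8 -2)² = 351/52003, sgn -1
4πI² = N·(3j₀)²·(3jₘ)² = 506250/3246473
I = +1·√(0.155938/4π) = 0.11139654
No selection rule forces the value: the integral is nonzero (none).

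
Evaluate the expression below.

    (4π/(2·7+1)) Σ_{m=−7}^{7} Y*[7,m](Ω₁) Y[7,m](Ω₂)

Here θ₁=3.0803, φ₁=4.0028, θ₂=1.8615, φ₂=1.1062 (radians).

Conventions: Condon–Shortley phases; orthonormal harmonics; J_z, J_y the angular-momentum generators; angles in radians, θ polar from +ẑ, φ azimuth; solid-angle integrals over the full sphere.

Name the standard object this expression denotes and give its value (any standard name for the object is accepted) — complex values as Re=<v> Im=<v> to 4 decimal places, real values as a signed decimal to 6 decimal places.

Legendre polynomial (addition theorem), -0.290848

This sum is the spherical-harmonic addition theorem: it equals the Legendre polynomial P_l(cos γ) of the angle γ between the two directions.
Term-by-term m-sum for l=7 (normalisation 4π/15 = 0.837758):
  term(m=-7) = (0.000000, 0.000000)   from Y*(Ω₁)=(-0.000000, 0.000000), Y(Ω₂)=(0.040879, -0.368160)
  term(m=-6) = (0.000000, -0.000000)   from Y*(Ω₁)=(-0.000000, 0.000000), Y(Ω₂)=(-0.388947, 0.143749)
  term(m=-5) = (-0.000000, 0.000000)   from Y*(Ω₁)=(0.000001, 0.000003), Y(Ω₂)=(0.014707, 0.013761)
  term(m=-4) = (-0.000020, 0.000029)   from Y*(Ω₁)=(0.000098, 0.000031), Y(Ω₂)=(-0.097105, 0.328291)
  term(m=-3) = (0.000212, -0.000191)   from Y*(Ω₁)=(0.001708, -0.001066), Y(Ω₂)=(0.139532, -0.024959)
  term(m=-2) = (0.006980, -0.003723)   from Y*(Ω₁)=(0.004190, -0.027421), Y(Ω₂)=(0.170669, 0.228460)
  term(m=-1) = (-0.043299, 0.010825)   from Y*(Ω₁)=(-0.159040, -0.185186), Y(Ω₂)=(0.081922, -0.163456)
  term(m=+0) = (-0.274921, -0.000000)   from Y*(Ω₁)=(-1.035828, -0.000000), Y(Ω₂)=(0.265411, 0.000000)
  term(m=+1) = (-0.043299, -0.010825)   from Y*(Ω₁)=(0.159040, -0.185186), Y(Ω₂)=(-0.081922, -0.163456)
  term(m=+2) = (0.006980, 0.003723)   from Y*(Ω₁)=(0.004190, 0.027421), Y(Ω₂)=(0.170669, -0.228460)
  term(m=+3) = (0.000212, 0.000191)   from Y*(Ω₁)=(-0.001708, -0.001066), Y(Ω₂)=(-0.139532, -0.024959)
  term(m=+4) = (-0.000020, -0.000029)   from Y*(Ω₁)=(0.000098, -0.000031), Y(Ω₂)=(-0.097105, -0.328291)
  term(m=+5) = (-0.000000, -0.000000)   from Y*(Ω₁)=(-0.000001, 0.000003), Y(Ω₂)=(-0.014707, 0.013761)
  term(m=+6) = (0.000000, 0.000000)   from Y*(Ω₁)=(-0.000000, -0.000000), Y(Ω₂)=(-0.388947, -0.143749)
  term(m=+7) = (0.000000, -0.000000)   from Y*(Ω₁)=(0.000000, 0.000000), Y(Ω₂)=(-0.040879, -0.368160)
Σ over m = (-0.347174, -0.000000); ×(4π/15) → (-0.290848, -0.000000). Real part: -0.290848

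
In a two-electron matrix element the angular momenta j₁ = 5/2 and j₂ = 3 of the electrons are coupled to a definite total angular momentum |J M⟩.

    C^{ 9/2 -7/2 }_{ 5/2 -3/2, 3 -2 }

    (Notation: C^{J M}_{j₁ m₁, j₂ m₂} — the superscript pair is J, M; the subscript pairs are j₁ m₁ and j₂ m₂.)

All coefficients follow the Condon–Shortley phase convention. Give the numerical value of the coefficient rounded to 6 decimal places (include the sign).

+√(1/99) ≈ +0.100504

√[10·1!4!5!/11! · 1!4!1!5!1!8!] = √(921600/11)
  +(−1)^0/∏(0,1,4,1,0,4)! = 1/576  (running 1/576)
  +(−1)^1/∏(1,0,3,0,1,5)! = -1/720  (running 1/2880)
⟨..|..⟩ = √(921600/11)·(1/2880) = +0.100504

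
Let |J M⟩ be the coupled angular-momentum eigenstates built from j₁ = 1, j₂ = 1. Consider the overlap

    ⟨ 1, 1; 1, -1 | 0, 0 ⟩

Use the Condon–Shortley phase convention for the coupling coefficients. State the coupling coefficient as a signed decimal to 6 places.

+0.577350  (= +√(1/3))

triangle: 2!*0!*0!/3! = 2/6
(j±m)!: 2!*0!*0!*2!*0!*0! = 4
prefactor² = (2J+1)*Δ*N² = 4/3
  k=0: +1/(0!*2!*0!*0!*0!*0!) = 1/2
Σ = 1/2  ⇒  CG² = 4/3*(1/2)² = 1/3
CG = +√(1/3) = +0.577350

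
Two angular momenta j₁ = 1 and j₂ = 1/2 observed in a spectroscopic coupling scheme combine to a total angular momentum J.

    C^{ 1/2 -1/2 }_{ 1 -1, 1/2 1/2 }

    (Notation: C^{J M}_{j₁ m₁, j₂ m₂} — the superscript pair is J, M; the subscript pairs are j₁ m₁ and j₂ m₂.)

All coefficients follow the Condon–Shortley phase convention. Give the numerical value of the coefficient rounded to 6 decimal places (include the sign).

√[2·1!1!0!/3! · 0!2!1!0!0!1!] = √(2/3)
  +(−1)^1/∏(1,0,1,0,0,0)! = -1  (running -1)
⟨..|..⟩ = √(2/3)·(-1) = -0.816497

-0.816497  (= −√(2/3))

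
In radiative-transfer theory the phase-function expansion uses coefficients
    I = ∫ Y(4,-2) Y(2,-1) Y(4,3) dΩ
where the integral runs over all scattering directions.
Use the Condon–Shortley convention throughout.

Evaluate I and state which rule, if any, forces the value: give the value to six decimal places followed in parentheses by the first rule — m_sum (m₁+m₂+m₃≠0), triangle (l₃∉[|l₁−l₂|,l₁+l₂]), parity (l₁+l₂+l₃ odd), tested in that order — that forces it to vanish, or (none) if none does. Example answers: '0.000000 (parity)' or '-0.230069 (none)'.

Checks pass: Σm=0; 10 even; l₃=4∈[2,6].
(2·4+1)(2·2+1)(2·4+1) = 405
Δ: 2! 6! 2! / 11! → 1/13860
sum: t=0:+1/192 t=1:−1/36 t=2:+1/192 = -5/288
3j²(4 2 4; 0 0 0) = Δ·Π!·Σ² = 20/693  (sign -1)
sum: t=0:+1/1440 t=1:−1/240 = -1/288
3j²(4 2 4; -2 -1 3) = Δ·Π!·Σ² = 5/132  (sign +1)
combine: 4πI² = 405·20/693·5/132 = 375/847
take √, sign -1: I = -0.18770204
No selection rule forces the value: the integral is nonzero (none).

-0.187702 (none)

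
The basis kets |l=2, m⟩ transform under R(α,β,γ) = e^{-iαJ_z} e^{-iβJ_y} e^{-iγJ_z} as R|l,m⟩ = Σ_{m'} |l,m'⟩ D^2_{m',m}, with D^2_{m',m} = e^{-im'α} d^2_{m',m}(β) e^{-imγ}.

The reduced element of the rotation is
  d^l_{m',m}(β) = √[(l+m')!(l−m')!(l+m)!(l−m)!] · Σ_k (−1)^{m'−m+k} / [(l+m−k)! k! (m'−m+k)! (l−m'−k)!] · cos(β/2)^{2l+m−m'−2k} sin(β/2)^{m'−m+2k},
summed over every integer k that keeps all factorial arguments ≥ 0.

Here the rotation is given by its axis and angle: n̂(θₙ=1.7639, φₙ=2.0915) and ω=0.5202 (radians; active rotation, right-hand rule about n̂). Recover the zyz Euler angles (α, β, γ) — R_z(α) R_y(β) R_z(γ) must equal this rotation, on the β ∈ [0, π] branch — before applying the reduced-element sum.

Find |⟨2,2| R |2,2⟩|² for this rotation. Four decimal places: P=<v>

Axis–angle → zyz. n̂ = (sinθₙcosφₙ, sinθₙsinφₙ, cosθₙ) = (-0.488244, +0.851346, -0.191906), ω = 0.5202.
R = I cosω + sinω [n̂]ₓ + (1−cosω) n̂n̂ᵀ gives
  R = [+0.899253, +0.040403, +0.435559; -0.150372, +0.963595, +0.221072; -0.410770, -0.264295, +0.872591]
β = atan2(√(R₁₃²+R₂₃²), R₃₃) = 0.510314; α = atan2(R₂₃, R₁₃) mod 2π = 0.469676; γ = atan2(R₃₂, −R₃₁) mod 2π = 5.711454
Split into d^2_{2,2}(β=0.5103) × two z-phases.
With c≡cos(β/2)=0.967624 and s≡sin(β/2)=0.252397, N=[24·1·24·1]^{1/2}=24.000000
k: max(0,(2)−(2))=0 … min(2+(2),2−(2))=0
  k=0: (−1)^0·24.0000/(24)·0.9676^4·0.2524^0 = +0.876650
d^2_{2,2}(0.5103) = +0.876650
|D^2_{2,2}|² = |d^2_{2,2}(β)|² = (+0.876650)² = 0.768515 (the z-rotation phases have unit modulus)

P=0.7685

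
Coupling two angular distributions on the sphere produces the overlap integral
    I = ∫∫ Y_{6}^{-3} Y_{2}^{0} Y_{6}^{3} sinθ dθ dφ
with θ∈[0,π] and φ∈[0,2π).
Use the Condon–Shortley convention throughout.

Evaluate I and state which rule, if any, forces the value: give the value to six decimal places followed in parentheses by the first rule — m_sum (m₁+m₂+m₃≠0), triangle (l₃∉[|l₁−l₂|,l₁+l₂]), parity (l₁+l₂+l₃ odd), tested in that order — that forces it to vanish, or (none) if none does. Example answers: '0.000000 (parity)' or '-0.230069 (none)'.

m-sum 0 ✓  L=14 even ✓  4≤6≤8 ✓
Π(2lᵢ+1) = 13×5×13 = 845
triangle coeff Δ(6,2,6) = 1/90090
Σ_t [0,2]: t=0:+1/69120 t=1:−1/14400 t=2:+1/69120 = -7/172800
(3j)²=14/715 [(6 2 6; 0 0 0)], sign=-1
Σ_t [0,2]: t=0:+1/1451520 t=1:−1/80640 t=2:+1/120960 = -1/290304
(3j)²=5/2002 [(6 2 6; -3 0 3)], sign=+1
⇒ 4πI² = 5/121
I = (-1)√(5/121/(4π)) = -0.05734392
No selection rule forces the value: the integral is nonzero (none).

-0.057344 (none)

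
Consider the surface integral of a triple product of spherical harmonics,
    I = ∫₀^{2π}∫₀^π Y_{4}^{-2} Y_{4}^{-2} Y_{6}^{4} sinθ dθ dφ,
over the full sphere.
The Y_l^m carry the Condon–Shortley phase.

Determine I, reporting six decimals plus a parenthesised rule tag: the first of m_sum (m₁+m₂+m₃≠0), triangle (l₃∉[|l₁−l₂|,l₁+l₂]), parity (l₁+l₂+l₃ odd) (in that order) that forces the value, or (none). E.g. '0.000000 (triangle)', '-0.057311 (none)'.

0.159678 (none)

Checks pass: Σm=0; 14 even; l₃=6∈[0,8].
(2·4+1)(2·4+1)(2·6+1) = 1053
Δ: 2! 6! 6! / 15! → 1/1261260
sum: t=0:+1/4608 t=1:−1/1296 t=2:+1/4608 = -7/20736
3j²(4 4 6; 0 0 0) = Δ·Π!·Σ² = 20/1287  (sign -1)
sum: t=0:+1/69120 t=1:−1/14400 t=2:+1/69120 = -7/172800
3j²(4 4 6; -2 -2 4) = Δ·Π!·Σ² = 14/715  (sign -1)
combine: 4πI² = 1053·20/1287·14/715 = 504/1573
take √, sign +1: I = 0.15967833
No selection rule forces the value: the integral is nonzero (none).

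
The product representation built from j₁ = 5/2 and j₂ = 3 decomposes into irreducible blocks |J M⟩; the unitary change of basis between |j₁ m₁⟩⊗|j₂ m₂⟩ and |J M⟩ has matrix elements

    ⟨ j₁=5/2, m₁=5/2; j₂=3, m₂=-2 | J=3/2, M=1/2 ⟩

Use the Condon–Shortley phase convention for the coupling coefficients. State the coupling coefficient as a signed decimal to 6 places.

triangle: 4!·1!·2!/8! = 48/40320
(j±m)!: 5!·0!·1!·5!·2!·1! = 28800
prefactor² = (2J+1)·Δ·N² = 960/7
  k=0: +1/(0!·4!·0!·1!·1!·1!) = 1/24
Σ = 1/24  ⇒  CG² = 960/7·(1/24)² = 5/21
CG = +√(5/21) = +0.487950

+√(5/21) = +0.487950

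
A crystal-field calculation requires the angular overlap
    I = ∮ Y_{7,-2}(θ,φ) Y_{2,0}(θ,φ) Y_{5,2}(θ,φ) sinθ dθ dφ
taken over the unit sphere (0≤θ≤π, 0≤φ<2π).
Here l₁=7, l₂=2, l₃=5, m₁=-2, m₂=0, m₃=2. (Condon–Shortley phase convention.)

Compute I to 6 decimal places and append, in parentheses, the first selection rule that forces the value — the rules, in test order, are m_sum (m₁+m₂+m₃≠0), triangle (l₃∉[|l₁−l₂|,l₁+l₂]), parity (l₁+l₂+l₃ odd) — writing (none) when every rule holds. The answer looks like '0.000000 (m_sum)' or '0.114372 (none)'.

0.215014 (none)

Checks pass: Σm=0; 14 even; l₃=5∈[5,9].
(2·7+1)(2·2+1)(2·5+1) = 825
Δ: 4! 10! 0! / 15! → 1/15015
sum: t=2:+1/57600 = 1/57600
3j²(7 2 5; 0 0 0) = Δ·Π!·Σ² = 21/715  (sign -1)
sum: t=2:+1/120960 = 1/120960
3j²(7 2 5; -2 0 2) = Δ·Π!·Σ² = 24/1001  (sign -1)
combine: 4πI² = 825·21/715·24/1001 = 1080/1859
take √, sign +1: I = 0.21501425
No selection rule forces the value: the integral is nonzero (none).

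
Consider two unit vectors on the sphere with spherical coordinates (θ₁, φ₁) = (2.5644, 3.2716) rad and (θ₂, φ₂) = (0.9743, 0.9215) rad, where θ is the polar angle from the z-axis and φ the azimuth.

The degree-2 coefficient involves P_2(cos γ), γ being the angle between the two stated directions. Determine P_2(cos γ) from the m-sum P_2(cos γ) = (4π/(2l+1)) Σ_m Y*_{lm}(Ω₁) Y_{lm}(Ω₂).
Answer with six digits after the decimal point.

0.431436

Term-by-term m-sum for l=2 (normalisation 4π/5 = 2.513274):
  term(m=-2) = (-0.000371, -0.030406)   from Y*(Ω₁)=(0.111151, 0.029570), Y(Ω₂)=(-0.071080, -0.254647)
  term(m=-1) = (0.089137, -0.090230)   from Y*(Ω₁)=(0.350284, 0.045798), Y(Ω₂)=(0.217081, -0.285973)
  term(m=+0) = (-0.005870, 0.000000)   from Y*(Ω₁)=(0.349051, -0.000000), Y(Ω₂)=(-0.016817, 0.000000)
  term(m=+1) = (0.089137, 0.090230)   from Y*(Ω₁)=(-0.350284, 0.045798), Y(Ω₂)=(-0.217081, -0.285973)
  term(m=+2) = (-0.000371, 0.030406)   from Y*(Ω₁)=(0.111151, -0.029570), Y(Ω₂)=(-0.071080, 0.254647)
Accumulated sum (0.171663, 0.000000); after 4π/(2l+1) scaling, (0.431436, 0.000000) ⇒ P_2 = 0.431436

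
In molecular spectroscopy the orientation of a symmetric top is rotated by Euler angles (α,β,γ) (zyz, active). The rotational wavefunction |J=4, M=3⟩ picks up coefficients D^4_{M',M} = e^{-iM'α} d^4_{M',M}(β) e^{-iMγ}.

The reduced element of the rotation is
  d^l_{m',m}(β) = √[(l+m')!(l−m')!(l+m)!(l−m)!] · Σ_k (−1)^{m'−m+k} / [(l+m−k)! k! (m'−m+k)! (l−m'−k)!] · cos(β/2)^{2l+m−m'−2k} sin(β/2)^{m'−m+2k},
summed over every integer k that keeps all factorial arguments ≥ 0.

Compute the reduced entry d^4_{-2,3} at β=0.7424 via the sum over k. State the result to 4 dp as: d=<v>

d=0.0542

d^4_{-2,3}(β=0.7424) via the finite sum:
Half-angle: c=0.931893, s=0.362734. N=√(2·720·5040·1)=2693.993318
k∈{5,6} keeps every argument non-negative
  k=5: (−1)^0·2693.9933/(240)·0.9319^3·0.3627^5 = +0.057046
  k=6: (−1)^1·2693.9933/(720)·0.9319^1·0.3627^7 = -0.002881
d^4_{-2,3}(0.7424) = +0.057046 -0.002881 = +0.054165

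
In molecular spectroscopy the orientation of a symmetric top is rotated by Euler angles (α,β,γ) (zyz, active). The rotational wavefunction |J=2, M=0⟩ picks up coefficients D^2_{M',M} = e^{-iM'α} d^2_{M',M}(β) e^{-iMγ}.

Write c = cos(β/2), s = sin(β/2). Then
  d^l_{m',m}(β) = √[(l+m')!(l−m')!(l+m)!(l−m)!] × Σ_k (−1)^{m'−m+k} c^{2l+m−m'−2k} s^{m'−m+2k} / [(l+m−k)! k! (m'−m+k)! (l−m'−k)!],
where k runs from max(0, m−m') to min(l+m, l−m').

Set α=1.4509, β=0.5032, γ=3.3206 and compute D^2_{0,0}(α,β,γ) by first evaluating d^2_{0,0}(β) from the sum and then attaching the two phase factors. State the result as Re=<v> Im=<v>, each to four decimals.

D^2_{0,0}(1.4509,0.5032,3.3206) = e^{-i·0·1.4509}·d^2_{0,0}(0.5032)·e^{-i·0·3.3206}. Compute d first:
Half-angle: c=0.968515, s=0.248954. N=√(2·2·2·2)=4.000000
k: max(0,(0)−(0))=0 … min(2+(0),2−(0))=2
  k=0: (−1)^0·4.0000/(4)·0.9685^4·0.2490^0 = +0.879885
  k=1: (−1)^1·4.0000/(1)·0.9685^2·0.2490^2 = -0.232547
  k=2: (−1)^2·4.0000/(4)·0.9685^0·0.2490^4 = +0.003841
d^2_{0,0}(0.5032) = +0.879885 -0.232547 +0.003841 = +0.651179
Phases: e^{-i·(0)·1.4509}=+1.000000+0.000000i, e^{-i·(0)·3.3206}=+1.000000+0.000000i ⇒ D=+0.651179+0.000000i

Re=0.6512 Im=0.0000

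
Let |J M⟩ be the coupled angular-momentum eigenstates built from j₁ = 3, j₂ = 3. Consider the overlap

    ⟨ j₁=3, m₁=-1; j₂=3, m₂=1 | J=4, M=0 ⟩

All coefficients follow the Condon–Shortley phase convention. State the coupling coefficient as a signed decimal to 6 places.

√[9·2!4!4!/11! · 2!4!4!2!4!4!] = √(663552/1925)
  +(−1)^0/∏(0,2,4,4,0,0)! = 1/1152  (running 1/1152)
  +(−1)^1/∏(1,1,3,3,1,1)! = -1/36  (running -31/1152)
  +(−1)^2/∏(2,0,2,2,2,2)! = 1/32  (running 5/1152)
⟨..|..⟩ = √(663552/1925)·(5/1152) = +0.080582

+0.080582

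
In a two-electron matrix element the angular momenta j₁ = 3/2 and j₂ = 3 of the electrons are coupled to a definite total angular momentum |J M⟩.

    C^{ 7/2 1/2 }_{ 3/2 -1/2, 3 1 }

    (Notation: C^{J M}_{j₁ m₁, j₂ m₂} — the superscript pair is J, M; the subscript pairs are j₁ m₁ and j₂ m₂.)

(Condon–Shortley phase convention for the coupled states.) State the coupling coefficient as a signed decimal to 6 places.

triangle: 1!*2!*5!/9! = 240/362880
(j±m)!: 1!*2!*4!*2!*4!*3! = 13824
prefactor² = (2J+1)*Δ*N² = 512/7
  k=0: +1/(0!*1!*2!*4!*0!*1!) = 1/48
  k=1: −1/(1!*0!*1!*3!*1!*2!) = -1/12
Σ = -1/16  ⇒  CG² = 512/7*(-1/16)² = 2/7
CG = −√(2/7) = -0.534522

-0.534522  (= −√(2/7))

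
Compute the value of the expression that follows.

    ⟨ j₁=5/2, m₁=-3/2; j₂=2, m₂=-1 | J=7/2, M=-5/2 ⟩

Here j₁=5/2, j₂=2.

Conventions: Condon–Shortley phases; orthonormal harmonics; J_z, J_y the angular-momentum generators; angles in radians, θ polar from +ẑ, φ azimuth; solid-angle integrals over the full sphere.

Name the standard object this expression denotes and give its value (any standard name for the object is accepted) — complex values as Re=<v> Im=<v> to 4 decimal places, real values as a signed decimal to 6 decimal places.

Clebsch–Gordan coefficient, −√(1/63) ≈ -0.125988

This is a Clebsch–Gordan (vector-coupling) coefficient.
triangle: 1!×4!×3!/9! = 144/362880
(j±m)!: 1!×4!×1!×3!×1!×6! = 103680
prefactor² = (2J+1)×Δ×N² = 2304/7
  k=0: +1/(0!×1!×4!×1!×0!×2!) = 1/48
  k=1: −1/(1!×0!×3!×0!×1!×3!) = -1/36
Σ = -1/144  ⇒  CG² = 2304/7×(-1/144)² = 1/63
CG = −√(1/63) = -0.125988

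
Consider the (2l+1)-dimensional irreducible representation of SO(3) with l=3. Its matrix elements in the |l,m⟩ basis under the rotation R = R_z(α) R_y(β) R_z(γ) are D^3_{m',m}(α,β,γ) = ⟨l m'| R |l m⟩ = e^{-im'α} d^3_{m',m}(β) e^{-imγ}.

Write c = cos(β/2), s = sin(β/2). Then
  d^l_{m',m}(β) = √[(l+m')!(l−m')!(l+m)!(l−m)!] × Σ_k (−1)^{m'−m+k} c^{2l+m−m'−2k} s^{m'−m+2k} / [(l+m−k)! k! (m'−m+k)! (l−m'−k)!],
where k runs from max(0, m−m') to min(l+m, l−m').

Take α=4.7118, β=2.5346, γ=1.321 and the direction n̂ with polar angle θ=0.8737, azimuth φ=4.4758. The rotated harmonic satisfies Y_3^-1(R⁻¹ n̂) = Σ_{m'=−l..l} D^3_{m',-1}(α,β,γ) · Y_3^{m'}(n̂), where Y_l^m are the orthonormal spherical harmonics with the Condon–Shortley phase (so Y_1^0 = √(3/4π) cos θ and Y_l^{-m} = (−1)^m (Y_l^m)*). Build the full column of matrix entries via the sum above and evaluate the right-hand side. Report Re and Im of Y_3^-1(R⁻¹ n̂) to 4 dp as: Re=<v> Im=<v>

Re=0.1273 Im=0.2769

Need the full column D^3_{m',-1} for m'=−3..3 at α=4.7118, β=2.5346, γ=1.3210.
cos(β/2)=0.298859, sin(β/2)=0.954297
d^3_{-3,-1}: single k=2 term ⇒ +0.028137;  D = -0.027251+0.007004i
d^3_{-2,-1}: k∈[1..2] ⇒ +0.007195 -0.146716 = -0.139522;  D = +0.034650+0.135151i
d^3_{-1,-1}: k∈[0..2] ⇒ +0.000713 -0.058119 +0.444445 = +0.387038;  D = +0.374969-0.095899i
d^3_{0,-1}: k∈[0..2] ⇒ -0.007881 +0.241079 -0.819361 = -0.586163;  D = -0.144903-0.567970i
d^3_{1,-1}: k∈[0..2] ⇒ +0.043589 -0.592593 +0.755270 = +0.206267;  D = -0.199895+0.050873i
d^3_{2,-1}: k∈[0..1] ⇒ -0.146716 +0.747970 = +0.601254;  D = -0.147948-0.582768i
d^3_{3,-1}: single k=0 term ⇒ +0.286888;  D = +0.278108-0.070429i
Y_3^{m'}(θ=0.8737,φ=4.4758) and Σ D·Y over m':
  (-0.0273+0.0070i)·(+0.1225-0.1426i)  (+0.0346+0.1352i)·(-0.3433-0.1758i)  (+0.3750-0.0959i)·(-0.0616+0.2555i)  (-0.1449-0.5680i)·(-0.2250+0.0000i)  (-0.1999+0.0509i)·(+0.0616+0.2555i)  (-0.1479-0.5828i)·(-0.3433+0.1758i)  (+0.2781-0.0704i)·(-0.1225-0.1426i)
Y_3^-1(R⁻¹ n̂) = +0.127310+0.276865i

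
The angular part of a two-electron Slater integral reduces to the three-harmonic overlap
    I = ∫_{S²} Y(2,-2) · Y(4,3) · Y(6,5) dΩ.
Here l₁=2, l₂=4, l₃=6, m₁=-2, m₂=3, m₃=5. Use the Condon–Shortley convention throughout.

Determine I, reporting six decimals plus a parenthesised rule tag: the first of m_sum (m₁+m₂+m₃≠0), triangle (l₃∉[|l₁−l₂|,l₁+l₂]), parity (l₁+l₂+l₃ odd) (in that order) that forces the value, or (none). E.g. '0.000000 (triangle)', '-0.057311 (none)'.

-2 + 3 + 5 = 6 ≠ 0: azimuthal integral kills it; I = 0

0.000000 (m_sum)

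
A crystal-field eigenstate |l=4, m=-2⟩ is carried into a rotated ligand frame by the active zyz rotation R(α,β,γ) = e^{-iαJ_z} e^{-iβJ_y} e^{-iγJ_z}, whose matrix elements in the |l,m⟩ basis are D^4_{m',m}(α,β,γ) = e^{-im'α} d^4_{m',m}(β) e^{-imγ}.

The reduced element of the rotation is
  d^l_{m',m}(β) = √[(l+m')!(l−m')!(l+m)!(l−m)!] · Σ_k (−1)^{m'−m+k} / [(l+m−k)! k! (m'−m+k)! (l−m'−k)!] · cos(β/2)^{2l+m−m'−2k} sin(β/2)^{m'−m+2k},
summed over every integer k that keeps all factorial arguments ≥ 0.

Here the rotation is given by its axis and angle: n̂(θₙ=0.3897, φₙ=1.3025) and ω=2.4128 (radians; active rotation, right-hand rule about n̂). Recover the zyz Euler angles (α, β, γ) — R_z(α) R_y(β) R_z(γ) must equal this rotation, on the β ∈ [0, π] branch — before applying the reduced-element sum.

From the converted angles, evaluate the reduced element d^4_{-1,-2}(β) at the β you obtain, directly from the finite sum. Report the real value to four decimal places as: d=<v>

d=-0.3275

Axis–angle → zyz. n̂ = (sinθₙcosφₙ, sinθₙsinφₙ, cosθₙ) = (+0.100710, +0.366319, +0.925023), ω = 2.4128.
R = I cosω + sinω [n̂]ₓ + (1−cosω) n̂n̂ᵀ gives
  R = [-0.728270, -0.551624, +0.406612; +0.680450, -0.511687, +0.524562; -0.081303, +0.658701, +0.747999]
β = atan2(√(R₁₃²+R₂₃²), R₃₃) = 0.725755; α = atan2(R₂₃, R₁₃) mod 2π = 0.911395; γ = atan2(R₃₂, −R₃₁) mod 2π = 1.447988
d^4_{-1,-2}(β=0.7258) via the finite sum:
c=cos(0.725755/2)=0.934879, s=sin(0.725755/2)=0.354966; N=√[6·120·2·720]=1018.233765
Admissible k: 0..2 (factorial args all ≥0)
  k=0: (−1)^1·1018.2338/(240)·0.9349^7·0.3550^1 = -0.939965
  k=1: (−1)^2·1018.2338/(48)·0.9349^5·0.3550^3 = +0.677553
  k=2: (−1)^3·1018.2338/(72)·0.9349^3·0.3550^5 = -0.065120
d^4_{-1,-2}(0.7258) = -0.939965 +0.677553 -0.065120 = -0.327532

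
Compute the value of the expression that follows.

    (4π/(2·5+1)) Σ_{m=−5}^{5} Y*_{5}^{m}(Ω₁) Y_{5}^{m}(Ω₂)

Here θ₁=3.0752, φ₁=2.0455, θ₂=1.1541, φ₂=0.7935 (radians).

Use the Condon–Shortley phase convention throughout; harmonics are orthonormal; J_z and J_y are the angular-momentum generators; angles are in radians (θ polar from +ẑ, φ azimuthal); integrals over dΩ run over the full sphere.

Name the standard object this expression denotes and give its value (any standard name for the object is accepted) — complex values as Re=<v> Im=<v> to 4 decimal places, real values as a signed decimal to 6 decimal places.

This sum is the spherical-harmonic addition theorem: it equals the Legendre polynomial P_l(cos γ) of the angle γ between the two directions.
Expand P_5 via completeness: Σ_{m} conj(Y_{5,m}) at Ω₁ times Y_{5,m} at Ω₂ —
  [-5]  conj(Y_{5,-5})(Ω₁) = (-0.000000, -0.000000) ; Y_{5,-5}(Ω₂) = (-0.201167, 0.218163) ; Δ = (0.000000, -0.000000)
  [-4]  conj(Y_{5,-4})(Ω₁) = (0.000009, -0.000027) ; Y_{5,-4}(Ω₂) = (-0.415141, 0.013458) ; Δ = (-0.000003, 0.000011)
  [-3]  conj(Y_{5,-3})(Ω₁) = (0.000796, -0.000118) ; Y_{5,-3}(Ω₂) = (-0.090853, -0.086540) ; Δ = (-0.000082, -0.000058)
  [-2]  conj(Y_{5,-2})(Ω₁) = (0.008609, 0.012024) ; Y_{5,-2}(Ω₂) = (0.004726, 0.291655) ; Δ = (-0.003466, 0.002568)
  [-1]  conj(Y_{5,-1})(Ω₁) = (-0.076505, 0.148872) ; Y_{5,-1}(Ω₂) = (-0.149923, 0.152372) ; Δ = (-0.011214, -0.033977)
  [+0]  conj(Y_{5,0})(Ω₁) = (-0.904921, -0.000000) ; Y_{5,0}(Ω₂) = (0.247254, 0.000000) ; Δ = (-0.223746, -0.000000)
  [+1]  conj(Y_{5,1})(Ω₁) = (0.076505, 0.148872) ; Y_{5,1}(Ω₂) = (0.149923, 0.152372) ; Δ = (-0.011214, 0.033977)
  [+2]  conj(Y_{5,2})(Ω₁) = (0.008609, -0.012024) ; Y_{5,2}(Ω₂) = (0.004726, -0.291655) ; Δ = (-0.003466, -0.002568)
  [+3]  conj(Y_{5,3})(Ω₁) = (-0.000796, -0.000118) ; Y_{5,3}(Ω₂) = (0.090853, -0.086540) ; Δ = (-0.000082, 0.000058)
  [+4]  conj(Y_{5,4})(Ω₁) = (0.000009, 0.000027) ; Y_{5,4}(Ω₂) = (-0.415141, -0.013458) ; Δ = (-0.000003, -0.000011)
  [+5]  conj(Y_{5,5})(Ω₁) = (0.000000, -0.000000) ; Y_{5,5}(Ω₂) = (0.201167, 0.218163) ; Δ = (0.000000, 0.000000)
Total Σ_m = (-0.253277, -0.000000). Multiply by 1.142397: (-0.289343, -0.000000). P_5(cos γ) = -0.289343

Legendre polynomial (addition theorem), -0.289343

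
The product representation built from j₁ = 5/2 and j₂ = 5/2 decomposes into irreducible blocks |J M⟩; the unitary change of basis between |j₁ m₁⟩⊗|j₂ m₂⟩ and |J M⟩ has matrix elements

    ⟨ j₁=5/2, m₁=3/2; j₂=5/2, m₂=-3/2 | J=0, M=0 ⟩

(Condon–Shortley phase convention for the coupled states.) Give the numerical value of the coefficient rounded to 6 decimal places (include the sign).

triangle: 5!·0!·0!/6! = 120/720
(j±m)!: 4!·1!·1!·4!·0!·0! = 576
prefactor² = (2J+1)·Δ·N² = 96
  k=1: −1/(1!·4!·0!·0!·0!·0!) = -1/24
Σ = -1/24  ⇒  CG² = 96·(-1/24)² = 1/6
CG = −√(1/6) = -0.408248

-0.408248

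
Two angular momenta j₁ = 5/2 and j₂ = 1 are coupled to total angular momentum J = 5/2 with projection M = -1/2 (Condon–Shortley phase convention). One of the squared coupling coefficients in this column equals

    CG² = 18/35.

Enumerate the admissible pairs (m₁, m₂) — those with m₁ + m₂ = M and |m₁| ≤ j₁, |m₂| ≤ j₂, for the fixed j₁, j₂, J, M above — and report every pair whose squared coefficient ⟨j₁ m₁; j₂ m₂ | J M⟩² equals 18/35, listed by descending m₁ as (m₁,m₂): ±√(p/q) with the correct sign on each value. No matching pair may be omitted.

Admissible pairs with m₁+m₂ = M = -1/2: (-3/2,1), (-1/2,0), (1/2,-1)
  (m₁,m₂)=(1/2,-1): CG² = 18/35, CG = +√(18/35)   ← matches the target
  (m₁,m₂)=(-1/2,0): CG² = 1/35, CG = −√(1/35)
  (m₁,m₂)=(-3/2,1): CG² = 16/35, CG = −√(16/35)
Pairs with CG² = 18/35: (1/2,-1): +√(18/35)

(1/2,-1): +√(18/35)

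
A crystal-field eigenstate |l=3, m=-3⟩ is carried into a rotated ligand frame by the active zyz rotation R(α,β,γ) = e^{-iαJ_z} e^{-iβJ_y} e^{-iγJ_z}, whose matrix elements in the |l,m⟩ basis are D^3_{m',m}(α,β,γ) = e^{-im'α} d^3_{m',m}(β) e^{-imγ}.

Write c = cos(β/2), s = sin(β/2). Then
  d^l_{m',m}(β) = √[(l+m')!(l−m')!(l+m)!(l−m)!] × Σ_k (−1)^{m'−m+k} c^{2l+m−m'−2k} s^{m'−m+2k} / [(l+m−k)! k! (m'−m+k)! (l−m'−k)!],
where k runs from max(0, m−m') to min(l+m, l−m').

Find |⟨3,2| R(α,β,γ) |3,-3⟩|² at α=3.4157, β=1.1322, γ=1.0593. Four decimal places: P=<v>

Split into d^3_{2,-3}(β=1.1322) × two z-phases.
Half-angle: c=0.843999, s=0.536345. N=√(120·1·1·720)=293.938769
The bounds max(0,m−m')=0 and min(l+m,l−m')=0 give 1 term
  k=0: (−1)^5·293.9388/(120)·0.8440^1·0.5363^5 = -0.091757
d^3_{2,-3}(1.1322) = -0.091757
|D^3_{2,-3}|² = |d^3_{2,-3}(β)|² = (-0.091757)² = 0.008419 (the z-rotation phases have unit modulus)

P=0.0084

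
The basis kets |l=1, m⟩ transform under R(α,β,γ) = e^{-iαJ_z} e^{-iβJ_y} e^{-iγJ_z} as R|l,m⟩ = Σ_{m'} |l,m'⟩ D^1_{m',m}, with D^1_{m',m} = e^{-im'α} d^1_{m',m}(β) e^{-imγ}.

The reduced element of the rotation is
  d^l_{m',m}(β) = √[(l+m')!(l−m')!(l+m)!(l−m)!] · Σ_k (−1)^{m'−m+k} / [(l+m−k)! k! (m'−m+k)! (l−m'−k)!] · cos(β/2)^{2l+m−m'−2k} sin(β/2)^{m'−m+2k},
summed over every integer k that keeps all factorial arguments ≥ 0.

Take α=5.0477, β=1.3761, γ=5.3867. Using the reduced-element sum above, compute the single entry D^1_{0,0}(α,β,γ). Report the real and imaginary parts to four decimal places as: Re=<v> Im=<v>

Re=0.1935 Im=0.0000

Split into d^1_{0,0}(β=1.3761) × two z-phases.
With c≡cos(β/2)=0.772486 and s≡sin(β/2)=0.635032, N=[1·1·1·1]^{1/2}=1.000000
Admissible k: 0..1 (factorial args all ≥0)
  k=0: (−1)^0·1.0000/(1)·0.7725^2·0.6350^0 = +0.596734
  k=1: (−1)^1·1.0000/(1)·0.7725^0·0.6350^2 = -0.403266
d^1_{0,0}(1.3761) = +0.596734 -0.403266 = +0.193469
D = (+1.000000+0.000000i)·(+0.193469)·(+1.000000+0.000000i) = +0.193469+0.000000i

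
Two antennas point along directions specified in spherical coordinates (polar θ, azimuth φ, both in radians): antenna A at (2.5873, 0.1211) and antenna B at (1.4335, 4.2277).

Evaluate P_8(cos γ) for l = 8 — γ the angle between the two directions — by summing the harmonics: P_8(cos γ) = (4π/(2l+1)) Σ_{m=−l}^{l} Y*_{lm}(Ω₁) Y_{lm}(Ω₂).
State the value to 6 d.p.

Term-by-term m-sum for l=8 (normalisation 4π/17 = 0.739198):
  term(m=-8) = 0.00019 - 0.00144j   from Y*(Ω₁)=0.00172 + 0.00250j, Y(Ω₂)=-0.35421 - 0.32079j
  term(m=-7) = 0.00462 - 0.00236j   from Y*(Ω₁)=-0.01298 - 0.01471j, Y(Ω₂)=-0.06566 + 0.25582j
  term(m=-6) = -0.01775 - 0.00954j   from Y*(Ω₁)=0.05889 + 0.05234j, Y(Ω₂)=-0.24879 + 0.05916j
  term(m=-5) = -0.00711 - 0.06284j   from Y*(Ω₁)=-0.18014 - 0.12470j, Y(Ω₂)=0.18992 + 0.21735j
  term(m=-4) = -0.05518 + 0.04825j   from Y*(Ω₁)=0.37169 + 0.19559j, Y(Ω₂)=-0.06278 + 0.16284j
  term(m=-3) = -0.14145 - 0.03560j   from Y*(Ω₁)=-0.46436 - 0.17654j, Y(Ω₂)=0.29161 - 0.03419j
  term(m=-2) = 0.00922 + 0.02455j   from Y*(Ω₁)=0.18663 + 0.04611j, Y(Ω₂)=0.07720 + 0.11250j
  term(m=-1) = 0.05592 - 0.08073j   from Y*(Ω₁)=0.33146 + 0.04034j, Y(Ω₂)=0.13703 - 0.26023j
  term(m=+0) = -0.03957 + 0.00000j   from Y*(Ω₁)=-0.31669 + 0.00000j, Y(Ω₂)=0.12495 + 0.00000j
  term(m=+1) = 0.05592 + 0.08073j   from Y*(Ω₁)=-0.33146 + 0.04034j, Y(Ω₂)=-0.13703 - 0.26023j
  term(m=+2) = 0.00922 - 0.02455j   from Y*(Ω₁)=0.18663 - 0.04611j, Y(Ω₂)=0.07720 - 0.11250j
  term(m=+3) = -0.14145 + 0.03560j   from Y*(Ω₁)=0.46436 - 0.17654j, Y(Ω₂)=-0.29161 - 0.03419j
  term(m=+4) = -0.05518 - 0.04825j   from Y*(Ω₁)=0.37169 - 0.19559j, Y(Ω₂)=-0.06278 - 0.16284j
  term(m=+5) = -0.00711 + 0.06284j   from Y*(Ω₁)=0.18014 - 0.12470j, Y(Ω₂)=-0.18992 + 0.21735j
  term(m=+6) = -0.01775 + 0.00954j   from Y*(Ω₁)=0.05889 - 0.05234j, Y(Ω₂)=-0.24879 - 0.05916j
  term(m=+7) = 0.00462 + 0.00236j   from Y*(Ω₁)=0.01298 - 0.01471j, Y(Ω₂)=0.06566 + 0.25582j
  term(m=+8) = 0.00019 + 0.00144j   from Y*(Ω₁)=0.00172 - 0.00250j, Y(Ω₂)=-0.35421 + 0.32079j
Accumulated sum -0.34265 - 0.00000j; after 4π/(2l+1) scaling, -0.25329 - 0.00000j ⇒ P_8 = -0.253286

-0.253286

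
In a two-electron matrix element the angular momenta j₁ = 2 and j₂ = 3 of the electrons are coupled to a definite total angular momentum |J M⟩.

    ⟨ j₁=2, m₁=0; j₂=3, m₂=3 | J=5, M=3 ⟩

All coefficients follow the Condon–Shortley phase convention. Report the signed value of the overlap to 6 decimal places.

+√(2/15) ≈ +0.365148

√[11·0!4!6!/11! · 2!2!6!0!8!2!] = √(1105920)
  +(−1)^0/∏(0,0,2,6,2,0)! = 1/2880  (running 1/2880)
⟨..|..⟩ = √(1105920)·(1/2880) = +0.365148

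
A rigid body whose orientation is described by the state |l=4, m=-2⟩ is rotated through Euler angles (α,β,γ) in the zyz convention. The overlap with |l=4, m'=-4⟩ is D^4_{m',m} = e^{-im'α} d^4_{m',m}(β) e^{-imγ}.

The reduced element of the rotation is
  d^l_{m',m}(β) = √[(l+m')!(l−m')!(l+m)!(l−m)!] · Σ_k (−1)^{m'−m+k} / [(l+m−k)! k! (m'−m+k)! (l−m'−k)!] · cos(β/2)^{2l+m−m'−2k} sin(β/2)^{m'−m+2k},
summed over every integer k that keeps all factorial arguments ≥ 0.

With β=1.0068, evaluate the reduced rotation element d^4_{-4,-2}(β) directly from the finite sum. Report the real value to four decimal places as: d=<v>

d=0.5563

d^4_{-4,-2}(β=1.0068) via the finite sum:
c=cos(1.006800/2)=0.875947, s=sin(1.006800/2)=0.482407; N=√[1·40320·2·720]=7619.763776
The bounds max(0,m−m')=2 and min(l+m,l−m')=2 give 1 term
  k=2: (−1)^0·7619.7638/(1440)·0.8759^6·0.4824^2 = +0.556255
d^4_{-4,-2}(1.0068) = +0.556255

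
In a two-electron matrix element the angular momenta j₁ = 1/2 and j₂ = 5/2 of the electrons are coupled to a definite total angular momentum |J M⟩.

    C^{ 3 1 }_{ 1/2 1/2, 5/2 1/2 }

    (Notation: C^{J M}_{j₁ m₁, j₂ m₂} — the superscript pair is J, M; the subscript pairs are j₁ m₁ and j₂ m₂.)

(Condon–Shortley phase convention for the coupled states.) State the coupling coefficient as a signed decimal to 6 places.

triangle: 0!·1!·5!/7! = 120/5040
(j±m)!: 1!·0!·3!·2!·4!·2! = 576
prefactor² = (2J+1)·Δ·N² = 96
  k=0: +1/(0!·0!·0!·3!·1!·2!) = 1/12
Σ = 1/12  ⇒  CG² = 96·(1/12)² = 2/3
CG = +√(2/3) = +0.816497

+0.816497  (= +√(2/3))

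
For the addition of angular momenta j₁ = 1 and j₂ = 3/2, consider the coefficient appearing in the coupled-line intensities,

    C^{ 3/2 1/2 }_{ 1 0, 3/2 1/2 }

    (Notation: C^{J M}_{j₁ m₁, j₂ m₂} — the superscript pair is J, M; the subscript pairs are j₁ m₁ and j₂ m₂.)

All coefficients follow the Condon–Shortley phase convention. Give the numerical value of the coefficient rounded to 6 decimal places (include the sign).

-0.258199  (= −√(1/15))

j₁+j₂−J=1  J+j₁−j₂=1  J−j₁+j₂=2  j₁+j₂+J+1=5
(j₁±m₁, j₂±m₂, J±M) = (1,1,2,1,2,1)
P² = 4/15
sum k=0..1:
  [0] +1/2 = 1/2
  [1] −1/1 = -1
S = -1/2
C² = P²·S² = 1/15 ; C = -0.258199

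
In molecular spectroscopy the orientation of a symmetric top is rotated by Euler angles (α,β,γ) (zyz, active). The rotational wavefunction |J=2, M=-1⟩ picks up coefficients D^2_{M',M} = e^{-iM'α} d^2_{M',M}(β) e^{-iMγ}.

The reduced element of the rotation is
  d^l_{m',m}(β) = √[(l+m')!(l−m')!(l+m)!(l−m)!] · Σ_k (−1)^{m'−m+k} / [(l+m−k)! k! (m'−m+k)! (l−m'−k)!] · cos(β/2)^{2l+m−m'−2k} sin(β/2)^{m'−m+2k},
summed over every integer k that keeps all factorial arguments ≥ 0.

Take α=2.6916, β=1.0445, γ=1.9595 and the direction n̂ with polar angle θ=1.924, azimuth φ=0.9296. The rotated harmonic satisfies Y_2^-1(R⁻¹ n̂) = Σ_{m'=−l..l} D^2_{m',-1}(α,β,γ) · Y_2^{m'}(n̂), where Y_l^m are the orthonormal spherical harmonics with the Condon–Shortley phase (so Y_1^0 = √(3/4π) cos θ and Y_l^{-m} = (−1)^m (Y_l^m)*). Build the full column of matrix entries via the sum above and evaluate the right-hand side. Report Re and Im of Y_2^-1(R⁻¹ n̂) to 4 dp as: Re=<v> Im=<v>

Need the full column D^2_{m',-1} for m'=−2..2 at α=2.6916, β=1.0445, γ=1.9595.
cos(β/2)=0.866699, sin(β/2)=0.498831
d^2_{-2,-1}: single k=1 term ⇒ +0.649514;  D = +0.317804+0.566453i
d^2_{-1,-1}: k∈[0..1] ⇒ +0.564252 -0.560745 = +0.003507;  D = -0.000215-0.003500i
d^2_{0,-1}: k∈[0..1] ⇒ -0.795489 +0.263515 = -0.531974;  D = +0.201612-0.492290i
d^2_{1,-1}: k∈[0..1] ⇒ +0.560745 -0.061918 = +0.498827;  D = +0.371014-0.333433i
d^2_{2,-1}: single k=0 term ⇒ -0.215159;  D = +0.206654-0.059896i
Y_2^{m'}(θ=1.924,φ=0.9296) and Σ D·Y over m':
  (+0.3178+0.5665i)·(-0.0967-0.3260i)  (-0.0002-0.0035i)·(-0.1500+0.2009i)  (+0.2016-0.4923i)·(-0.2022+0.0000i)  (+0.3710-0.3334i)·(+0.1500+0.2009i)  (+0.2067-0.0599i)·(-0.0967+0.3260i)
Y_2^-1(R⁻¹ n̂) = +0.236086+0.039325i

Re=0.2361 Im=0.0393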